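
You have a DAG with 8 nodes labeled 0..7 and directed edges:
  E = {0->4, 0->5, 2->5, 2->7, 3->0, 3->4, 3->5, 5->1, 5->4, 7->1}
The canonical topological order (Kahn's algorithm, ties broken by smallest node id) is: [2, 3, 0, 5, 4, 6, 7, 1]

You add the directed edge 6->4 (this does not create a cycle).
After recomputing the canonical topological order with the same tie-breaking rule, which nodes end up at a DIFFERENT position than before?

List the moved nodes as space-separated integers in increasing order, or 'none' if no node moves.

Old toposort: [2, 3, 0, 5, 4, 6, 7, 1]
Added edge 6->4
Recompute Kahn (smallest-id tiebreak):
  initial in-degrees: [1, 2, 0, 0, 4, 3, 0, 1]
  ready (indeg=0): [2, 3, 6]
  pop 2: indeg[5]->2; indeg[7]->0 | ready=[3, 6, 7] | order so far=[2]
  pop 3: indeg[0]->0; indeg[4]->3; indeg[5]->1 | ready=[0, 6, 7] | order so far=[2, 3]
  pop 0: indeg[4]->2; indeg[5]->0 | ready=[5, 6, 7] | order so far=[2, 3, 0]
  pop 5: indeg[1]->1; indeg[4]->1 | ready=[6, 7] | order so far=[2, 3, 0, 5]
  pop 6: indeg[4]->0 | ready=[4, 7] | order so far=[2, 3, 0, 5, 6]
  pop 4: no out-edges | ready=[7] | order so far=[2, 3, 0, 5, 6, 4]
  pop 7: indeg[1]->0 | ready=[1] | order so far=[2, 3, 0, 5, 6, 4, 7]
  pop 1: no out-edges | ready=[] | order so far=[2, 3, 0, 5, 6, 4, 7, 1]
New canonical toposort: [2, 3, 0, 5, 6, 4, 7, 1]
Compare positions:
  Node 0: index 2 -> 2 (same)
  Node 1: index 7 -> 7 (same)
  Node 2: index 0 -> 0 (same)
  Node 3: index 1 -> 1 (same)
  Node 4: index 4 -> 5 (moved)
  Node 5: index 3 -> 3 (same)
  Node 6: index 5 -> 4 (moved)
  Node 7: index 6 -> 6 (same)
Nodes that changed position: 4 6

Answer: 4 6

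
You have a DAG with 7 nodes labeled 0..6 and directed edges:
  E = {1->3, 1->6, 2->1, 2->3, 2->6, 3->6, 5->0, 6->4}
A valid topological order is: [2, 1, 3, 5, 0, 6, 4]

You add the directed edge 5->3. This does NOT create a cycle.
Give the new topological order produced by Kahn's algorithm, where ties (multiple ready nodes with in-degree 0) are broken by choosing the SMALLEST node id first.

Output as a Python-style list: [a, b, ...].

Answer: [2, 1, 5, 0, 3, 6, 4]

Derivation:
Old toposort: [2, 1, 3, 5, 0, 6, 4]
Added edge: 5->3
Position of 5 (3) > position of 3 (2). Must reorder: 5 must now come before 3.
Run Kahn's algorithm (break ties by smallest node id):
  initial in-degrees: [1, 1, 0, 3, 1, 0, 3]
  ready (indeg=0): [2, 5]
  pop 2: indeg[1]->0; indeg[3]->2; indeg[6]->2 | ready=[1, 5] | order so far=[2]
  pop 1: indeg[3]->1; indeg[6]->1 | ready=[5] | order so far=[2, 1]
  pop 5: indeg[0]->0; indeg[3]->0 | ready=[0, 3] | order so far=[2, 1, 5]
  pop 0: no out-edges | ready=[3] | order so far=[2, 1, 5, 0]
  pop 3: indeg[6]->0 | ready=[6] | order so far=[2, 1, 5, 0, 3]
  pop 6: indeg[4]->0 | ready=[4] | order so far=[2, 1, 5, 0, 3, 6]
  pop 4: no out-edges | ready=[] | order so far=[2, 1, 5, 0, 3, 6, 4]
  Result: [2, 1, 5, 0, 3, 6, 4]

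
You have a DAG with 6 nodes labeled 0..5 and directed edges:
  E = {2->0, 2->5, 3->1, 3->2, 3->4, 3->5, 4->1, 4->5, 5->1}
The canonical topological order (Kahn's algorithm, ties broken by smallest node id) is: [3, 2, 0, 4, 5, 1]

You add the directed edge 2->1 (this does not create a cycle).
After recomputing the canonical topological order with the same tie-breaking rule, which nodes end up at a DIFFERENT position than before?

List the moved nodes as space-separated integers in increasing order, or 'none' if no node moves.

Old toposort: [3, 2, 0, 4, 5, 1]
Added edge 2->1
Recompute Kahn (smallest-id tiebreak):
  initial in-degrees: [1, 4, 1, 0, 1, 3]
  ready (indeg=0): [3]
  pop 3: indeg[1]->3; indeg[2]->0; indeg[4]->0; indeg[5]->2 | ready=[2, 4] | order so far=[3]
  pop 2: indeg[0]->0; indeg[1]->2; indeg[5]->1 | ready=[0, 4] | order so far=[3, 2]
  pop 0: no out-edges | ready=[4] | order so far=[3, 2, 0]
  pop 4: indeg[1]->1; indeg[5]->0 | ready=[5] | order so far=[3, 2, 0, 4]
  pop 5: indeg[1]->0 | ready=[1] | order so far=[3, 2, 0, 4, 5]
  pop 1: no out-edges | ready=[] | order so far=[3, 2, 0, 4, 5, 1]
New canonical toposort: [3, 2, 0, 4, 5, 1]
Compare positions:
  Node 0: index 2 -> 2 (same)
  Node 1: index 5 -> 5 (same)
  Node 2: index 1 -> 1 (same)
  Node 3: index 0 -> 0 (same)
  Node 4: index 3 -> 3 (same)
  Node 5: index 4 -> 4 (same)
Nodes that changed position: none

Answer: none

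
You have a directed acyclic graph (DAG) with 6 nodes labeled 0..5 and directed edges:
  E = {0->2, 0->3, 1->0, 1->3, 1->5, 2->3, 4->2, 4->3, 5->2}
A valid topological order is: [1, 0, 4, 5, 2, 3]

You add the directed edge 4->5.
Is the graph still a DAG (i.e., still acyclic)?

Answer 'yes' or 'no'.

Answer: yes

Derivation:
Given toposort: [1, 0, 4, 5, 2, 3]
Position of 4: index 2; position of 5: index 3
New edge 4->5: forward
Forward edge: respects the existing order. Still a DAG, same toposort still valid.
Still a DAG? yes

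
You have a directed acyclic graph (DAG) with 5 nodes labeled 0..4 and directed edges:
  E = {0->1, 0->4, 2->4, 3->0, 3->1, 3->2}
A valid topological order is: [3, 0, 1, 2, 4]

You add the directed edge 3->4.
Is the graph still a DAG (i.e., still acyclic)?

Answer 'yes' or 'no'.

Answer: yes

Derivation:
Given toposort: [3, 0, 1, 2, 4]
Position of 3: index 0; position of 4: index 4
New edge 3->4: forward
Forward edge: respects the existing order. Still a DAG, same toposort still valid.
Still a DAG? yes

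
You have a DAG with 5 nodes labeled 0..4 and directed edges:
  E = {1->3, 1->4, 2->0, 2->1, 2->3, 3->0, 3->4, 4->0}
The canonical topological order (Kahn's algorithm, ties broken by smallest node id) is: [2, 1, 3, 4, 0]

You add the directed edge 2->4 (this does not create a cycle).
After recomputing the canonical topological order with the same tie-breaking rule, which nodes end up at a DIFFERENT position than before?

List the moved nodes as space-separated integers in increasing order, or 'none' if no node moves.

Answer: none

Derivation:
Old toposort: [2, 1, 3, 4, 0]
Added edge 2->4
Recompute Kahn (smallest-id tiebreak):
  initial in-degrees: [3, 1, 0, 2, 3]
  ready (indeg=0): [2]
  pop 2: indeg[0]->2; indeg[1]->0; indeg[3]->1; indeg[4]->2 | ready=[1] | order so far=[2]
  pop 1: indeg[3]->0; indeg[4]->1 | ready=[3] | order so far=[2, 1]
  pop 3: indeg[0]->1; indeg[4]->0 | ready=[4] | order so far=[2, 1, 3]
  pop 4: indeg[0]->0 | ready=[0] | order so far=[2, 1, 3, 4]
  pop 0: no out-edges | ready=[] | order so far=[2, 1, 3, 4, 0]
New canonical toposort: [2, 1, 3, 4, 0]
Compare positions:
  Node 0: index 4 -> 4 (same)
  Node 1: index 1 -> 1 (same)
  Node 2: index 0 -> 0 (same)
  Node 3: index 2 -> 2 (same)
  Node 4: index 3 -> 3 (same)
Nodes that changed position: none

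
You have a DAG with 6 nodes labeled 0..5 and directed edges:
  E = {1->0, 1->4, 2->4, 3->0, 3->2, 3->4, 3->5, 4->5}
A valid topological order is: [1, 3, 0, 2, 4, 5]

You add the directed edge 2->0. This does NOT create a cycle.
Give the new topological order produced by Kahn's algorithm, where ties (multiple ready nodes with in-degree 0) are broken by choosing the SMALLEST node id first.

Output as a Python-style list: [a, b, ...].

Answer: [1, 3, 2, 0, 4, 5]

Derivation:
Old toposort: [1, 3, 0, 2, 4, 5]
Added edge: 2->0
Position of 2 (3) > position of 0 (2). Must reorder: 2 must now come before 0.
Run Kahn's algorithm (break ties by smallest node id):
  initial in-degrees: [3, 0, 1, 0, 3, 2]
  ready (indeg=0): [1, 3]
  pop 1: indeg[0]->2; indeg[4]->2 | ready=[3] | order so far=[1]
  pop 3: indeg[0]->1; indeg[2]->0; indeg[4]->1; indeg[5]->1 | ready=[2] | order so far=[1, 3]
  pop 2: indeg[0]->0; indeg[4]->0 | ready=[0, 4] | order so far=[1, 3, 2]
  pop 0: no out-edges | ready=[4] | order so far=[1, 3, 2, 0]
  pop 4: indeg[5]->0 | ready=[5] | order so far=[1, 3, 2, 0, 4]
  pop 5: no out-edges | ready=[] | order so far=[1, 3, 2, 0, 4, 5]
  Result: [1, 3, 2, 0, 4, 5]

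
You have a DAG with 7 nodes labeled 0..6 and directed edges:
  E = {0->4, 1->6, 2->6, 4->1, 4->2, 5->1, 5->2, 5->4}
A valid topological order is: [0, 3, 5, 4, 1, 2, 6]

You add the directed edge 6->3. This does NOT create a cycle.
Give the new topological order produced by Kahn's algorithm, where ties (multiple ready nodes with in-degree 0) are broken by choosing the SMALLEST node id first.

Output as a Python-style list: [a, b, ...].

Old toposort: [0, 3, 5, 4, 1, 2, 6]
Added edge: 6->3
Position of 6 (6) > position of 3 (1). Must reorder: 6 must now come before 3.
Run Kahn's algorithm (break ties by smallest node id):
  initial in-degrees: [0, 2, 2, 1, 2, 0, 2]
  ready (indeg=0): [0, 5]
  pop 0: indeg[4]->1 | ready=[5] | order so far=[0]
  pop 5: indeg[1]->1; indeg[2]->1; indeg[4]->0 | ready=[4] | order so far=[0, 5]
  pop 4: indeg[1]->0; indeg[2]->0 | ready=[1, 2] | order so far=[0, 5, 4]
  pop 1: indeg[6]->1 | ready=[2] | order so far=[0, 5, 4, 1]
  pop 2: indeg[6]->0 | ready=[6] | order so far=[0, 5, 4, 1, 2]
  pop 6: indeg[3]->0 | ready=[3] | order so far=[0, 5, 4, 1, 2, 6]
  pop 3: no out-edges | ready=[] | order so far=[0, 5, 4, 1, 2, 6, 3]
  Result: [0, 5, 4, 1, 2, 6, 3]

Answer: [0, 5, 4, 1, 2, 6, 3]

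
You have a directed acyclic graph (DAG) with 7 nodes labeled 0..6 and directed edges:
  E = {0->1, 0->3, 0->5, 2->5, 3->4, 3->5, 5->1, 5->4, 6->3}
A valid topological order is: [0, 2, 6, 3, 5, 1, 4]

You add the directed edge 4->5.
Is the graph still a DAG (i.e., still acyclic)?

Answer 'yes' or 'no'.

Given toposort: [0, 2, 6, 3, 5, 1, 4]
Position of 4: index 6; position of 5: index 4
New edge 4->5: backward (u after v in old order)
Backward edge: old toposort is now invalid. Check if this creates a cycle.
Does 5 already reach 4? Reachable from 5: [1, 4, 5]. YES -> cycle!
Still a DAG? no

Answer: no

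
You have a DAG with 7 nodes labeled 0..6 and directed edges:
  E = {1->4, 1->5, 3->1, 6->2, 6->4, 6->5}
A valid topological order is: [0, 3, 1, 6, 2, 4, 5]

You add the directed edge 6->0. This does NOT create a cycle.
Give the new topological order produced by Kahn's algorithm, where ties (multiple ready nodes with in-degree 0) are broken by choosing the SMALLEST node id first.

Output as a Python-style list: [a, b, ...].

Answer: [3, 1, 6, 0, 2, 4, 5]

Derivation:
Old toposort: [0, 3, 1, 6, 2, 4, 5]
Added edge: 6->0
Position of 6 (3) > position of 0 (0). Must reorder: 6 must now come before 0.
Run Kahn's algorithm (break ties by smallest node id):
  initial in-degrees: [1, 1, 1, 0, 2, 2, 0]
  ready (indeg=0): [3, 6]
  pop 3: indeg[1]->0 | ready=[1, 6] | order so far=[3]
  pop 1: indeg[4]->1; indeg[5]->1 | ready=[6] | order so far=[3, 1]
  pop 6: indeg[0]->0; indeg[2]->0; indeg[4]->0; indeg[5]->0 | ready=[0, 2, 4, 5] | order so far=[3, 1, 6]
  pop 0: no out-edges | ready=[2, 4, 5] | order so far=[3, 1, 6, 0]
  pop 2: no out-edges | ready=[4, 5] | order so far=[3, 1, 6, 0, 2]
  pop 4: no out-edges | ready=[5] | order so far=[3, 1, 6, 0, 2, 4]
  pop 5: no out-edges | ready=[] | order so far=[3, 1, 6, 0, 2, 4, 5]
  Result: [3, 1, 6, 0, 2, 4, 5]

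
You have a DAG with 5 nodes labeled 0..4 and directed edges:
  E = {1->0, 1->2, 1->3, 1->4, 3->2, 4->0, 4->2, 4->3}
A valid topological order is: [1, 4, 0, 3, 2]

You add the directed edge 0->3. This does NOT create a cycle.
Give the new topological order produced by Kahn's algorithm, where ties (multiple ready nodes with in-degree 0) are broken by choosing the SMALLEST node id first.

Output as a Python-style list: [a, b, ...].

Answer: [1, 4, 0, 3, 2]

Derivation:
Old toposort: [1, 4, 0, 3, 2]
Added edge: 0->3
Position of 0 (2) < position of 3 (3). Old order still valid.
Run Kahn's algorithm (break ties by smallest node id):
  initial in-degrees: [2, 0, 3, 3, 1]
  ready (indeg=0): [1]
  pop 1: indeg[0]->1; indeg[2]->2; indeg[3]->2; indeg[4]->0 | ready=[4] | order so far=[1]
  pop 4: indeg[0]->0; indeg[2]->1; indeg[3]->1 | ready=[0] | order so far=[1, 4]
  pop 0: indeg[3]->0 | ready=[3] | order so far=[1, 4, 0]
  pop 3: indeg[2]->0 | ready=[2] | order so far=[1, 4, 0, 3]
  pop 2: no out-edges | ready=[] | order so far=[1, 4, 0, 3, 2]
  Result: [1, 4, 0, 3, 2]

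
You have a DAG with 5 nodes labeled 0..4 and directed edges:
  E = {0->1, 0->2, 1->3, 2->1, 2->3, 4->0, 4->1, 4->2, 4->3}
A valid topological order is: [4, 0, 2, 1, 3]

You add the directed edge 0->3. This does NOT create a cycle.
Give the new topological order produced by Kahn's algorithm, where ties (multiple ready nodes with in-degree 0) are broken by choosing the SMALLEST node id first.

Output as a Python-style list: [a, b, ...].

Old toposort: [4, 0, 2, 1, 3]
Added edge: 0->3
Position of 0 (1) < position of 3 (4). Old order still valid.
Run Kahn's algorithm (break ties by smallest node id):
  initial in-degrees: [1, 3, 2, 4, 0]
  ready (indeg=0): [4]
  pop 4: indeg[0]->0; indeg[1]->2; indeg[2]->1; indeg[3]->3 | ready=[0] | order so far=[4]
  pop 0: indeg[1]->1; indeg[2]->0; indeg[3]->2 | ready=[2] | order so far=[4, 0]
  pop 2: indeg[1]->0; indeg[3]->1 | ready=[1] | order so far=[4, 0, 2]
  pop 1: indeg[3]->0 | ready=[3] | order so far=[4, 0, 2, 1]
  pop 3: no out-edges | ready=[] | order so far=[4, 0, 2, 1, 3]
  Result: [4, 0, 2, 1, 3]

Answer: [4, 0, 2, 1, 3]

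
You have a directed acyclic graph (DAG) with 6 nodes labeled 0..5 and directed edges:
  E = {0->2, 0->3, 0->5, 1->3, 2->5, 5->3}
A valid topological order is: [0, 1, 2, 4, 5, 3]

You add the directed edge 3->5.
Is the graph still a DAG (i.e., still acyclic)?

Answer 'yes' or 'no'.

Given toposort: [0, 1, 2, 4, 5, 3]
Position of 3: index 5; position of 5: index 4
New edge 3->5: backward (u after v in old order)
Backward edge: old toposort is now invalid. Check if this creates a cycle.
Does 5 already reach 3? Reachable from 5: [3, 5]. YES -> cycle!
Still a DAG? no

Answer: no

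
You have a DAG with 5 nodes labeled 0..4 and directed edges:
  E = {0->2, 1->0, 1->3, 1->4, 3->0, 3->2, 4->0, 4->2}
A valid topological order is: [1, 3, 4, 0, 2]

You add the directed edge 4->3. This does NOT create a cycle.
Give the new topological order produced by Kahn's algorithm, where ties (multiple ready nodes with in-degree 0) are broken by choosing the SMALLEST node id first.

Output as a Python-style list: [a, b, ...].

Answer: [1, 4, 3, 0, 2]

Derivation:
Old toposort: [1, 3, 4, 0, 2]
Added edge: 4->3
Position of 4 (2) > position of 3 (1). Must reorder: 4 must now come before 3.
Run Kahn's algorithm (break ties by smallest node id):
  initial in-degrees: [3, 0, 3, 2, 1]
  ready (indeg=0): [1]
  pop 1: indeg[0]->2; indeg[3]->1; indeg[4]->0 | ready=[4] | order so far=[1]
  pop 4: indeg[0]->1; indeg[2]->2; indeg[3]->0 | ready=[3] | order so far=[1, 4]
  pop 3: indeg[0]->0; indeg[2]->1 | ready=[0] | order so far=[1, 4, 3]
  pop 0: indeg[2]->0 | ready=[2] | order so far=[1, 4, 3, 0]
  pop 2: no out-edges | ready=[] | order so far=[1, 4, 3, 0, 2]
  Result: [1, 4, 3, 0, 2]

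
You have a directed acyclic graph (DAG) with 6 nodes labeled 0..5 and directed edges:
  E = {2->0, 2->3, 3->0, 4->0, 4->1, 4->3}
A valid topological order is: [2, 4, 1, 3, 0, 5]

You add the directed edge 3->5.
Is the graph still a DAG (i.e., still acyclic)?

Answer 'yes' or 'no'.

Answer: yes

Derivation:
Given toposort: [2, 4, 1, 3, 0, 5]
Position of 3: index 3; position of 5: index 5
New edge 3->5: forward
Forward edge: respects the existing order. Still a DAG, same toposort still valid.
Still a DAG? yes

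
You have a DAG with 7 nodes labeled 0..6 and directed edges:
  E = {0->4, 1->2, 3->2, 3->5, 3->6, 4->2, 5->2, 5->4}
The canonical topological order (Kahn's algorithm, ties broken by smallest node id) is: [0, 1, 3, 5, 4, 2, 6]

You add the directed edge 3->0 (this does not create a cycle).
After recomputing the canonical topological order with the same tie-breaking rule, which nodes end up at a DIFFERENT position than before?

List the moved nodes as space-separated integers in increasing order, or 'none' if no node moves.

Answer: 0 1 3

Derivation:
Old toposort: [0, 1, 3, 5, 4, 2, 6]
Added edge 3->0
Recompute Kahn (smallest-id tiebreak):
  initial in-degrees: [1, 0, 4, 0, 2, 1, 1]
  ready (indeg=0): [1, 3]
  pop 1: indeg[2]->3 | ready=[3] | order so far=[1]
  pop 3: indeg[0]->0; indeg[2]->2; indeg[5]->0; indeg[6]->0 | ready=[0, 5, 6] | order so far=[1, 3]
  pop 0: indeg[4]->1 | ready=[5, 6] | order so far=[1, 3, 0]
  pop 5: indeg[2]->1; indeg[4]->0 | ready=[4, 6] | order so far=[1, 3, 0, 5]
  pop 4: indeg[2]->0 | ready=[2, 6] | order so far=[1, 3, 0, 5, 4]
  pop 2: no out-edges | ready=[6] | order so far=[1, 3, 0, 5, 4, 2]
  pop 6: no out-edges | ready=[] | order so far=[1, 3, 0, 5, 4, 2, 6]
New canonical toposort: [1, 3, 0, 5, 4, 2, 6]
Compare positions:
  Node 0: index 0 -> 2 (moved)
  Node 1: index 1 -> 0 (moved)
  Node 2: index 5 -> 5 (same)
  Node 3: index 2 -> 1 (moved)
  Node 4: index 4 -> 4 (same)
  Node 5: index 3 -> 3 (same)
  Node 6: index 6 -> 6 (same)
Nodes that changed position: 0 1 3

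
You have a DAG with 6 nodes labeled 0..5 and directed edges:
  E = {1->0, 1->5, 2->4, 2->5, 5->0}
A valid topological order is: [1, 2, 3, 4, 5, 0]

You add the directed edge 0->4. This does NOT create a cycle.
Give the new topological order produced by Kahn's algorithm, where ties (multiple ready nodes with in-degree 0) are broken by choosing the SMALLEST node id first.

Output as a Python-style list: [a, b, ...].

Old toposort: [1, 2, 3, 4, 5, 0]
Added edge: 0->4
Position of 0 (5) > position of 4 (3). Must reorder: 0 must now come before 4.
Run Kahn's algorithm (break ties by smallest node id):
  initial in-degrees: [2, 0, 0, 0, 2, 2]
  ready (indeg=0): [1, 2, 3]
  pop 1: indeg[0]->1; indeg[5]->1 | ready=[2, 3] | order so far=[1]
  pop 2: indeg[4]->1; indeg[5]->0 | ready=[3, 5] | order so far=[1, 2]
  pop 3: no out-edges | ready=[5] | order so far=[1, 2, 3]
  pop 5: indeg[0]->0 | ready=[0] | order so far=[1, 2, 3, 5]
  pop 0: indeg[4]->0 | ready=[4] | order so far=[1, 2, 3, 5, 0]
  pop 4: no out-edges | ready=[] | order so far=[1, 2, 3, 5, 0, 4]
  Result: [1, 2, 3, 5, 0, 4]

Answer: [1, 2, 3, 5, 0, 4]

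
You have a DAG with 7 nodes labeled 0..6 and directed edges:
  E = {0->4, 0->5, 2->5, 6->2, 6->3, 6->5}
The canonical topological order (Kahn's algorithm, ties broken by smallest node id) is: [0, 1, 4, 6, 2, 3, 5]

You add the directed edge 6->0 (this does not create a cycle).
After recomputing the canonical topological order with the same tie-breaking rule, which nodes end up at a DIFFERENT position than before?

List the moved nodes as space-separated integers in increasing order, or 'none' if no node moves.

Old toposort: [0, 1, 4, 6, 2, 3, 5]
Added edge 6->0
Recompute Kahn (smallest-id tiebreak):
  initial in-degrees: [1, 0, 1, 1, 1, 3, 0]
  ready (indeg=0): [1, 6]
  pop 1: no out-edges | ready=[6] | order so far=[1]
  pop 6: indeg[0]->0; indeg[2]->0; indeg[3]->0; indeg[5]->2 | ready=[0, 2, 3] | order so far=[1, 6]
  pop 0: indeg[4]->0; indeg[5]->1 | ready=[2, 3, 4] | order so far=[1, 6, 0]
  pop 2: indeg[5]->0 | ready=[3, 4, 5] | order so far=[1, 6, 0, 2]
  pop 3: no out-edges | ready=[4, 5] | order so far=[1, 6, 0, 2, 3]
  pop 4: no out-edges | ready=[5] | order so far=[1, 6, 0, 2, 3, 4]
  pop 5: no out-edges | ready=[] | order so far=[1, 6, 0, 2, 3, 4, 5]
New canonical toposort: [1, 6, 0, 2, 3, 4, 5]
Compare positions:
  Node 0: index 0 -> 2 (moved)
  Node 1: index 1 -> 0 (moved)
  Node 2: index 4 -> 3 (moved)
  Node 3: index 5 -> 4 (moved)
  Node 4: index 2 -> 5 (moved)
  Node 5: index 6 -> 6 (same)
  Node 6: index 3 -> 1 (moved)
Nodes that changed position: 0 1 2 3 4 6

Answer: 0 1 2 3 4 6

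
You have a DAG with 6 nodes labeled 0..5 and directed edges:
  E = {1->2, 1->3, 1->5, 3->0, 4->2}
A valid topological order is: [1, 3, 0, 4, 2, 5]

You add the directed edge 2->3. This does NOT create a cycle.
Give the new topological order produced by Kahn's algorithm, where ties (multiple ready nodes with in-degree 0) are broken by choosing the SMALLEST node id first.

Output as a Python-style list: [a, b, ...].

Old toposort: [1, 3, 0, 4, 2, 5]
Added edge: 2->3
Position of 2 (4) > position of 3 (1). Must reorder: 2 must now come before 3.
Run Kahn's algorithm (break ties by smallest node id):
  initial in-degrees: [1, 0, 2, 2, 0, 1]
  ready (indeg=0): [1, 4]
  pop 1: indeg[2]->1; indeg[3]->1; indeg[5]->0 | ready=[4, 5] | order so far=[1]
  pop 4: indeg[2]->0 | ready=[2, 5] | order so far=[1, 4]
  pop 2: indeg[3]->0 | ready=[3, 5] | order so far=[1, 4, 2]
  pop 3: indeg[0]->0 | ready=[0, 5] | order so far=[1, 4, 2, 3]
  pop 0: no out-edges | ready=[5] | order so far=[1, 4, 2, 3, 0]
  pop 5: no out-edges | ready=[] | order so far=[1, 4, 2, 3, 0, 5]
  Result: [1, 4, 2, 3, 0, 5]

Answer: [1, 4, 2, 3, 0, 5]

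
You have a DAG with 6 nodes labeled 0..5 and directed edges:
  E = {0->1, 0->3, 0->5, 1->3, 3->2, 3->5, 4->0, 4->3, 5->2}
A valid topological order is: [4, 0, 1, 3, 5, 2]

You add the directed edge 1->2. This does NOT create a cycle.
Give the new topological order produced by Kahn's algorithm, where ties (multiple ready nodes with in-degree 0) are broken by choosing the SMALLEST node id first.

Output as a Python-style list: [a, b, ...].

Old toposort: [4, 0, 1, 3, 5, 2]
Added edge: 1->2
Position of 1 (2) < position of 2 (5). Old order still valid.
Run Kahn's algorithm (break ties by smallest node id):
  initial in-degrees: [1, 1, 3, 3, 0, 2]
  ready (indeg=0): [4]
  pop 4: indeg[0]->0; indeg[3]->2 | ready=[0] | order so far=[4]
  pop 0: indeg[1]->0; indeg[3]->1; indeg[5]->1 | ready=[1] | order so far=[4, 0]
  pop 1: indeg[2]->2; indeg[3]->0 | ready=[3] | order so far=[4, 0, 1]
  pop 3: indeg[2]->1; indeg[5]->0 | ready=[5] | order so far=[4, 0, 1, 3]
  pop 5: indeg[2]->0 | ready=[2] | order so far=[4, 0, 1, 3, 5]
  pop 2: no out-edges | ready=[] | order so far=[4, 0, 1, 3, 5, 2]
  Result: [4, 0, 1, 3, 5, 2]

Answer: [4, 0, 1, 3, 5, 2]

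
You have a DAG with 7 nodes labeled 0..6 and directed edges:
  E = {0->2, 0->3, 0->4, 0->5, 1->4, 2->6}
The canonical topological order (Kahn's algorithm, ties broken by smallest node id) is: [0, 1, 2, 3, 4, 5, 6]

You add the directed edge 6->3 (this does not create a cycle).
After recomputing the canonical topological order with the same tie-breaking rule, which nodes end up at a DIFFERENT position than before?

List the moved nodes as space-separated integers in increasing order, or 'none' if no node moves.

Old toposort: [0, 1, 2, 3, 4, 5, 6]
Added edge 6->3
Recompute Kahn (smallest-id tiebreak):
  initial in-degrees: [0, 0, 1, 2, 2, 1, 1]
  ready (indeg=0): [0, 1]
  pop 0: indeg[2]->0; indeg[3]->1; indeg[4]->1; indeg[5]->0 | ready=[1, 2, 5] | order so far=[0]
  pop 1: indeg[4]->0 | ready=[2, 4, 5] | order so far=[0, 1]
  pop 2: indeg[6]->0 | ready=[4, 5, 6] | order so far=[0, 1, 2]
  pop 4: no out-edges | ready=[5, 6] | order so far=[0, 1, 2, 4]
  pop 5: no out-edges | ready=[6] | order so far=[0, 1, 2, 4, 5]
  pop 6: indeg[3]->0 | ready=[3] | order so far=[0, 1, 2, 4, 5, 6]
  pop 3: no out-edges | ready=[] | order so far=[0, 1, 2, 4, 5, 6, 3]
New canonical toposort: [0, 1, 2, 4, 5, 6, 3]
Compare positions:
  Node 0: index 0 -> 0 (same)
  Node 1: index 1 -> 1 (same)
  Node 2: index 2 -> 2 (same)
  Node 3: index 3 -> 6 (moved)
  Node 4: index 4 -> 3 (moved)
  Node 5: index 5 -> 4 (moved)
  Node 6: index 6 -> 5 (moved)
Nodes that changed position: 3 4 5 6

Answer: 3 4 5 6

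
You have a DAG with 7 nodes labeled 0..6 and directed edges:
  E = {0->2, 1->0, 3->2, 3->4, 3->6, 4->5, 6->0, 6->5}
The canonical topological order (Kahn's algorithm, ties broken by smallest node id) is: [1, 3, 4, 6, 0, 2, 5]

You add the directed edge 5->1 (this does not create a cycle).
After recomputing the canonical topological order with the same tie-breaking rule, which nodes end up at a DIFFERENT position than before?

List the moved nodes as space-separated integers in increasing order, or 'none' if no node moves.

Old toposort: [1, 3, 4, 6, 0, 2, 5]
Added edge 5->1
Recompute Kahn (smallest-id tiebreak):
  initial in-degrees: [2, 1, 2, 0, 1, 2, 1]
  ready (indeg=0): [3]
  pop 3: indeg[2]->1; indeg[4]->0; indeg[6]->0 | ready=[4, 6] | order so far=[3]
  pop 4: indeg[5]->1 | ready=[6] | order so far=[3, 4]
  pop 6: indeg[0]->1; indeg[5]->0 | ready=[5] | order so far=[3, 4, 6]
  pop 5: indeg[1]->0 | ready=[1] | order so far=[3, 4, 6, 5]
  pop 1: indeg[0]->0 | ready=[0] | order so far=[3, 4, 6, 5, 1]
  pop 0: indeg[2]->0 | ready=[2] | order so far=[3, 4, 6, 5, 1, 0]
  pop 2: no out-edges | ready=[] | order so far=[3, 4, 6, 5, 1, 0, 2]
New canonical toposort: [3, 4, 6, 5, 1, 0, 2]
Compare positions:
  Node 0: index 4 -> 5 (moved)
  Node 1: index 0 -> 4 (moved)
  Node 2: index 5 -> 6 (moved)
  Node 3: index 1 -> 0 (moved)
  Node 4: index 2 -> 1 (moved)
  Node 5: index 6 -> 3 (moved)
  Node 6: index 3 -> 2 (moved)
Nodes that changed position: 0 1 2 3 4 5 6

Answer: 0 1 2 3 4 5 6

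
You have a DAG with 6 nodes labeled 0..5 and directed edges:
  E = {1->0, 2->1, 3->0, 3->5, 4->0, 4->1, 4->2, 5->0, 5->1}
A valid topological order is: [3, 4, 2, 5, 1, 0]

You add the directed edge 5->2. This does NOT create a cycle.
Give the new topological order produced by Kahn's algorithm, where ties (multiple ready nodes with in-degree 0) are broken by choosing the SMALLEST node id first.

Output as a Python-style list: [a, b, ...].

Old toposort: [3, 4, 2, 5, 1, 0]
Added edge: 5->2
Position of 5 (3) > position of 2 (2). Must reorder: 5 must now come before 2.
Run Kahn's algorithm (break ties by smallest node id):
  initial in-degrees: [4, 3, 2, 0, 0, 1]
  ready (indeg=0): [3, 4]
  pop 3: indeg[0]->3; indeg[5]->0 | ready=[4, 5] | order so far=[3]
  pop 4: indeg[0]->2; indeg[1]->2; indeg[2]->1 | ready=[5] | order so far=[3, 4]
  pop 5: indeg[0]->1; indeg[1]->1; indeg[2]->0 | ready=[2] | order so far=[3, 4, 5]
  pop 2: indeg[1]->0 | ready=[1] | order so far=[3, 4, 5, 2]
  pop 1: indeg[0]->0 | ready=[0] | order so far=[3, 4, 5, 2, 1]
  pop 0: no out-edges | ready=[] | order so far=[3, 4, 5, 2, 1, 0]
  Result: [3, 4, 5, 2, 1, 0]

Answer: [3, 4, 5, 2, 1, 0]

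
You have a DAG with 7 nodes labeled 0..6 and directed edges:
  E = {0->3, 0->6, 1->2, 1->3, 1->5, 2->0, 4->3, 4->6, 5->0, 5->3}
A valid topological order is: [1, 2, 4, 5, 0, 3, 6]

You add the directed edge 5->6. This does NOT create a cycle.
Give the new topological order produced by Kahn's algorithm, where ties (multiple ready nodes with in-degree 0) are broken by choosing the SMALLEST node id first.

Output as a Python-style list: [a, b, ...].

Old toposort: [1, 2, 4, 5, 0, 3, 6]
Added edge: 5->6
Position of 5 (3) < position of 6 (6). Old order still valid.
Run Kahn's algorithm (break ties by smallest node id):
  initial in-degrees: [2, 0, 1, 4, 0, 1, 3]
  ready (indeg=0): [1, 4]
  pop 1: indeg[2]->0; indeg[3]->3; indeg[5]->0 | ready=[2, 4, 5] | order so far=[1]
  pop 2: indeg[0]->1 | ready=[4, 5] | order so far=[1, 2]
  pop 4: indeg[3]->2; indeg[6]->2 | ready=[5] | order so far=[1, 2, 4]
  pop 5: indeg[0]->0; indeg[3]->1; indeg[6]->1 | ready=[0] | order so far=[1, 2, 4, 5]
  pop 0: indeg[3]->0; indeg[6]->0 | ready=[3, 6] | order so far=[1, 2, 4, 5, 0]
  pop 3: no out-edges | ready=[6] | order so far=[1, 2, 4, 5, 0, 3]
  pop 6: no out-edges | ready=[] | order so far=[1, 2, 4, 5, 0, 3, 6]
  Result: [1, 2, 4, 5, 0, 3, 6]

Answer: [1, 2, 4, 5, 0, 3, 6]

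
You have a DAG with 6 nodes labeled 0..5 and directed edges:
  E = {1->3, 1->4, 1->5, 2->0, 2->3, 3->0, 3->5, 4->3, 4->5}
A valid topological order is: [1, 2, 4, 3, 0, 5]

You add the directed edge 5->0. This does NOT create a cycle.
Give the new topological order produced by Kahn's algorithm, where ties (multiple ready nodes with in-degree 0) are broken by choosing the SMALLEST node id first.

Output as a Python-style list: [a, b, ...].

Old toposort: [1, 2, 4, 3, 0, 5]
Added edge: 5->0
Position of 5 (5) > position of 0 (4). Must reorder: 5 must now come before 0.
Run Kahn's algorithm (break ties by smallest node id):
  initial in-degrees: [3, 0, 0, 3, 1, 3]
  ready (indeg=0): [1, 2]
  pop 1: indeg[3]->2; indeg[4]->0; indeg[5]->2 | ready=[2, 4] | order so far=[1]
  pop 2: indeg[0]->2; indeg[3]->1 | ready=[4] | order so far=[1, 2]
  pop 4: indeg[3]->0; indeg[5]->1 | ready=[3] | order so far=[1, 2, 4]
  pop 3: indeg[0]->1; indeg[5]->0 | ready=[5] | order so far=[1, 2, 4, 3]
  pop 5: indeg[0]->0 | ready=[0] | order so far=[1, 2, 4, 3, 5]
  pop 0: no out-edges | ready=[] | order so far=[1, 2, 4, 3, 5, 0]
  Result: [1, 2, 4, 3, 5, 0]

Answer: [1, 2, 4, 3, 5, 0]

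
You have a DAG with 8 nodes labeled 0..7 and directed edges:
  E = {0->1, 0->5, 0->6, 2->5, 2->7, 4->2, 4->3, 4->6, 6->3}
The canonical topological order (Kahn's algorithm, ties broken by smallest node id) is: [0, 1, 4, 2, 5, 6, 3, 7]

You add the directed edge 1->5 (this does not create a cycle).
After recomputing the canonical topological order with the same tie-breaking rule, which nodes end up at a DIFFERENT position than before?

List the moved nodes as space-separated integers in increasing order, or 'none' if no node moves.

Answer: none

Derivation:
Old toposort: [0, 1, 4, 2, 5, 6, 3, 7]
Added edge 1->5
Recompute Kahn (smallest-id tiebreak):
  initial in-degrees: [0, 1, 1, 2, 0, 3, 2, 1]
  ready (indeg=0): [0, 4]
  pop 0: indeg[1]->0; indeg[5]->2; indeg[6]->1 | ready=[1, 4] | order so far=[0]
  pop 1: indeg[5]->1 | ready=[4] | order so far=[0, 1]
  pop 4: indeg[2]->0; indeg[3]->1; indeg[6]->0 | ready=[2, 6] | order so far=[0, 1, 4]
  pop 2: indeg[5]->0; indeg[7]->0 | ready=[5, 6, 7] | order so far=[0, 1, 4, 2]
  pop 5: no out-edges | ready=[6, 7] | order so far=[0, 1, 4, 2, 5]
  pop 6: indeg[3]->0 | ready=[3, 7] | order so far=[0, 1, 4, 2, 5, 6]
  pop 3: no out-edges | ready=[7] | order so far=[0, 1, 4, 2, 5, 6, 3]
  pop 7: no out-edges | ready=[] | order so far=[0, 1, 4, 2, 5, 6, 3, 7]
New canonical toposort: [0, 1, 4, 2, 5, 6, 3, 7]
Compare positions:
  Node 0: index 0 -> 0 (same)
  Node 1: index 1 -> 1 (same)
  Node 2: index 3 -> 3 (same)
  Node 3: index 6 -> 6 (same)
  Node 4: index 2 -> 2 (same)
  Node 5: index 4 -> 4 (same)
  Node 6: index 5 -> 5 (same)
  Node 7: index 7 -> 7 (same)
Nodes that changed position: none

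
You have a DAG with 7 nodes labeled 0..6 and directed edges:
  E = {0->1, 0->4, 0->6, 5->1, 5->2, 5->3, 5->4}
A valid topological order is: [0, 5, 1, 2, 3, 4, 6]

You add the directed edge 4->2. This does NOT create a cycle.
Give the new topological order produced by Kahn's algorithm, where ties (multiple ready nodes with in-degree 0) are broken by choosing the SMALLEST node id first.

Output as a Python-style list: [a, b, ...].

Answer: [0, 5, 1, 3, 4, 2, 6]

Derivation:
Old toposort: [0, 5, 1, 2, 3, 4, 6]
Added edge: 4->2
Position of 4 (5) > position of 2 (3). Must reorder: 4 must now come before 2.
Run Kahn's algorithm (break ties by smallest node id):
  initial in-degrees: [0, 2, 2, 1, 2, 0, 1]
  ready (indeg=0): [0, 5]
  pop 0: indeg[1]->1; indeg[4]->1; indeg[6]->0 | ready=[5, 6] | order so far=[0]
  pop 5: indeg[1]->0; indeg[2]->1; indeg[3]->0; indeg[4]->0 | ready=[1, 3, 4, 6] | order so far=[0, 5]
  pop 1: no out-edges | ready=[3, 4, 6] | order so far=[0, 5, 1]
  pop 3: no out-edges | ready=[4, 6] | order so far=[0, 5, 1, 3]
  pop 4: indeg[2]->0 | ready=[2, 6] | order so far=[0, 5, 1, 3, 4]
  pop 2: no out-edges | ready=[6] | order so far=[0, 5, 1, 3, 4, 2]
  pop 6: no out-edges | ready=[] | order so far=[0, 5, 1, 3, 4, 2, 6]
  Result: [0, 5, 1, 3, 4, 2, 6]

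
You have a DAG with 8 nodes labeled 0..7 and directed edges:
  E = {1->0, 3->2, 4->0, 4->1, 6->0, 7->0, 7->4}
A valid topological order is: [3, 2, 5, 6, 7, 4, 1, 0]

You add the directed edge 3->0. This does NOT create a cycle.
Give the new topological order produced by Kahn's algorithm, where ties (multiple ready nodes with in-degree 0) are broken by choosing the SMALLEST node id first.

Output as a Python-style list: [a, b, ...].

Answer: [3, 2, 5, 6, 7, 4, 1, 0]

Derivation:
Old toposort: [3, 2, 5, 6, 7, 4, 1, 0]
Added edge: 3->0
Position of 3 (0) < position of 0 (7). Old order still valid.
Run Kahn's algorithm (break ties by smallest node id):
  initial in-degrees: [5, 1, 1, 0, 1, 0, 0, 0]
  ready (indeg=0): [3, 5, 6, 7]
  pop 3: indeg[0]->4; indeg[2]->0 | ready=[2, 5, 6, 7] | order so far=[3]
  pop 2: no out-edges | ready=[5, 6, 7] | order so far=[3, 2]
  pop 5: no out-edges | ready=[6, 7] | order so far=[3, 2, 5]
  pop 6: indeg[0]->3 | ready=[7] | order so far=[3, 2, 5, 6]
  pop 7: indeg[0]->2; indeg[4]->0 | ready=[4] | order so far=[3, 2, 5, 6, 7]
  pop 4: indeg[0]->1; indeg[1]->0 | ready=[1] | order so far=[3, 2, 5, 6, 7, 4]
  pop 1: indeg[0]->0 | ready=[0] | order so far=[3, 2, 5, 6, 7, 4, 1]
  pop 0: no out-edges | ready=[] | order so far=[3, 2, 5, 6, 7, 4, 1, 0]
  Result: [3, 2, 5, 6, 7, 4, 1, 0]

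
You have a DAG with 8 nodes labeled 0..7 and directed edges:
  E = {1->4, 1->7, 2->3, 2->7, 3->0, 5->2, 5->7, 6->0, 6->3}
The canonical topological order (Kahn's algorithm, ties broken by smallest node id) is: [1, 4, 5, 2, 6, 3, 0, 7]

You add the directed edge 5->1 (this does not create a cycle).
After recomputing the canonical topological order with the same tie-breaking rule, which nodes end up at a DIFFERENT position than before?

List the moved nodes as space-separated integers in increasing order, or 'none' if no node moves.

Old toposort: [1, 4, 5, 2, 6, 3, 0, 7]
Added edge 5->1
Recompute Kahn (smallest-id tiebreak):
  initial in-degrees: [2, 1, 1, 2, 1, 0, 0, 3]
  ready (indeg=0): [5, 6]
  pop 5: indeg[1]->0; indeg[2]->0; indeg[7]->2 | ready=[1, 2, 6] | order so far=[5]
  pop 1: indeg[4]->0; indeg[7]->1 | ready=[2, 4, 6] | order so far=[5, 1]
  pop 2: indeg[3]->1; indeg[7]->0 | ready=[4, 6, 7] | order so far=[5, 1, 2]
  pop 4: no out-edges | ready=[6, 7] | order so far=[5, 1, 2, 4]
  pop 6: indeg[0]->1; indeg[3]->0 | ready=[3, 7] | order so far=[5, 1, 2, 4, 6]
  pop 3: indeg[0]->0 | ready=[0, 7] | order so far=[5, 1, 2, 4, 6, 3]
  pop 0: no out-edges | ready=[7] | order so far=[5, 1, 2, 4, 6, 3, 0]
  pop 7: no out-edges | ready=[] | order so far=[5, 1, 2, 4, 6, 3, 0, 7]
New canonical toposort: [5, 1, 2, 4, 6, 3, 0, 7]
Compare positions:
  Node 0: index 6 -> 6 (same)
  Node 1: index 0 -> 1 (moved)
  Node 2: index 3 -> 2 (moved)
  Node 3: index 5 -> 5 (same)
  Node 4: index 1 -> 3 (moved)
  Node 5: index 2 -> 0 (moved)
  Node 6: index 4 -> 4 (same)
  Node 7: index 7 -> 7 (same)
Nodes that changed position: 1 2 4 5

Answer: 1 2 4 5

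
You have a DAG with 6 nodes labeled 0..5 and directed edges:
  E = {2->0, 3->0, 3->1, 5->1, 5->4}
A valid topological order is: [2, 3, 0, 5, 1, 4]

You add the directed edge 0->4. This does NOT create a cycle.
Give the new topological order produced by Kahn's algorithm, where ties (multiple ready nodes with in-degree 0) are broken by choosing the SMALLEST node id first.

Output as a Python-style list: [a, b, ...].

Answer: [2, 3, 0, 5, 1, 4]

Derivation:
Old toposort: [2, 3, 0, 5, 1, 4]
Added edge: 0->4
Position of 0 (2) < position of 4 (5). Old order still valid.
Run Kahn's algorithm (break ties by smallest node id):
  initial in-degrees: [2, 2, 0, 0, 2, 0]
  ready (indeg=0): [2, 3, 5]
  pop 2: indeg[0]->1 | ready=[3, 5] | order so far=[2]
  pop 3: indeg[0]->0; indeg[1]->1 | ready=[0, 5] | order so far=[2, 3]
  pop 0: indeg[4]->1 | ready=[5] | order so far=[2, 3, 0]
  pop 5: indeg[1]->0; indeg[4]->0 | ready=[1, 4] | order so far=[2, 3, 0, 5]
  pop 1: no out-edges | ready=[4] | order so far=[2, 3, 0, 5, 1]
  pop 4: no out-edges | ready=[] | order so far=[2, 3, 0, 5, 1, 4]
  Result: [2, 3, 0, 5, 1, 4]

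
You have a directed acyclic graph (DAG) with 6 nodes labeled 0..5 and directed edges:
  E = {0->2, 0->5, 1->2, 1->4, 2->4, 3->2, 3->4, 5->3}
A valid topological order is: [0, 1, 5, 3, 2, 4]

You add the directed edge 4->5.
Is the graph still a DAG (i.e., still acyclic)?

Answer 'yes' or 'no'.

Answer: no

Derivation:
Given toposort: [0, 1, 5, 3, 2, 4]
Position of 4: index 5; position of 5: index 2
New edge 4->5: backward (u after v in old order)
Backward edge: old toposort is now invalid. Check if this creates a cycle.
Does 5 already reach 4? Reachable from 5: [2, 3, 4, 5]. YES -> cycle!
Still a DAG? no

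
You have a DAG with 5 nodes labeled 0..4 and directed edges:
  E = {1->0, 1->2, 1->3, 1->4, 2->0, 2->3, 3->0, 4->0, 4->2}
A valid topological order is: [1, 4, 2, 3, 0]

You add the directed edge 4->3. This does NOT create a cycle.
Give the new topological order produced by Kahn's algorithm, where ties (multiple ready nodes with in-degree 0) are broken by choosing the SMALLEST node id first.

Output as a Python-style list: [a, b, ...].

Answer: [1, 4, 2, 3, 0]

Derivation:
Old toposort: [1, 4, 2, 3, 0]
Added edge: 4->3
Position of 4 (1) < position of 3 (3). Old order still valid.
Run Kahn's algorithm (break ties by smallest node id):
  initial in-degrees: [4, 0, 2, 3, 1]
  ready (indeg=0): [1]
  pop 1: indeg[0]->3; indeg[2]->1; indeg[3]->2; indeg[4]->0 | ready=[4] | order so far=[1]
  pop 4: indeg[0]->2; indeg[2]->0; indeg[3]->1 | ready=[2] | order so far=[1, 4]
  pop 2: indeg[0]->1; indeg[3]->0 | ready=[3] | order so far=[1, 4, 2]
  pop 3: indeg[0]->0 | ready=[0] | order so far=[1, 4, 2, 3]
  pop 0: no out-edges | ready=[] | order so far=[1, 4, 2, 3, 0]
  Result: [1, 4, 2, 3, 0]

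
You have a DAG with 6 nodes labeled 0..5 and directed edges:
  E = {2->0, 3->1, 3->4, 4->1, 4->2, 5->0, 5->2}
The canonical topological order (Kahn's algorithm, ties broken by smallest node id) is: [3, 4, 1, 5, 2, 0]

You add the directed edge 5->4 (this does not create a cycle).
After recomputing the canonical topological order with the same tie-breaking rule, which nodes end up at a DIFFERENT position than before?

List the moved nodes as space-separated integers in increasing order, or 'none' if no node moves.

Old toposort: [3, 4, 1, 5, 2, 0]
Added edge 5->4
Recompute Kahn (smallest-id tiebreak):
  initial in-degrees: [2, 2, 2, 0, 2, 0]
  ready (indeg=0): [3, 5]
  pop 3: indeg[1]->1; indeg[4]->1 | ready=[5] | order so far=[3]
  pop 5: indeg[0]->1; indeg[2]->1; indeg[4]->0 | ready=[4] | order so far=[3, 5]
  pop 4: indeg[1]->0; indeg[2]->0 | ready=[1, 2] | order so far=[3, 5, 4]
  pop 1: no out-edges | ready=[2] | order so far=[3, 5, 4, 1]
  pop 2: indeg[0]->0 | ready=[0] | order so far=[3, 5, 4, 1, 2]
  pop 0: no out-edges | ready=[] | order so far=[3, 5, 4, 1, 2, 0]
New canonical toposort: [3, 5, 4, 1, 2, 0]
Compare positions:
  Node 0: index 5 -> 5 (same)
  Node 1: index 2 -> 3 (moved)
  Node 2: index 4 -> 4 (same)
  Node 3: index 0 -> 0 (same)
  Node 4: index 1 -> 2 (moved)
  Node 5: index 3 -> 1 (moved)
Nodes that changed position: 1 4 5

Answer: 1 4 5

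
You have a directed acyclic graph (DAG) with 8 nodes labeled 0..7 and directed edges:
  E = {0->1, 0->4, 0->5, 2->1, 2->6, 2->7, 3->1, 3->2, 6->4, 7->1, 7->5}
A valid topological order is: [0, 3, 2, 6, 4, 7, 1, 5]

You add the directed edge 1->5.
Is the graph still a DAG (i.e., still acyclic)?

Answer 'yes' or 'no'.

Given toposort: [0, 3, 2, 6, 4, 7, 1, 5]
Position of 1: index 6; position of 5: index 7
New edge 1->5: forward
Forward edge: respects the existing order. Still a DAG, same toposort still valid.
Still a DAG? yes

Answer: yes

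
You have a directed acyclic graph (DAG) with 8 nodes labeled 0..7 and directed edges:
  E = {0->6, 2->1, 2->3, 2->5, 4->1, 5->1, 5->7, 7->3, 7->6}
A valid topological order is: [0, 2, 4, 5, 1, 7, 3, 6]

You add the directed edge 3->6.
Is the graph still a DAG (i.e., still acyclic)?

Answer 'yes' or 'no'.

Answer: yes

Derivation:
Given toposort: [0, 2, 4, 5, 1, 7, 3, 6]
Position of 3: index 6; position of 6: index 7
New edge 3->6: forward
Forward edge: respects the existing order. Still a DAG, same toposort still valid.
Still a DAG? yes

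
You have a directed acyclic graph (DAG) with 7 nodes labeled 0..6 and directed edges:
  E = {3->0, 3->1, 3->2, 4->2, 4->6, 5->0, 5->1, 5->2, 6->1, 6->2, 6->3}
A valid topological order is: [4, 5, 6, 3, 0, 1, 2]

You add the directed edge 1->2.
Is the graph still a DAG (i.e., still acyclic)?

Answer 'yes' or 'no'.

Answer: yes

Derivation:
Given toposort: [4, 5, 6, 3, 0, 1, 2]
Position of 1: index 5; position of 2: index 6
New edge 1->2: forward
Forward edge: respects the existing order. Still a DAG, same toposort still valid.
Still a DAG? yes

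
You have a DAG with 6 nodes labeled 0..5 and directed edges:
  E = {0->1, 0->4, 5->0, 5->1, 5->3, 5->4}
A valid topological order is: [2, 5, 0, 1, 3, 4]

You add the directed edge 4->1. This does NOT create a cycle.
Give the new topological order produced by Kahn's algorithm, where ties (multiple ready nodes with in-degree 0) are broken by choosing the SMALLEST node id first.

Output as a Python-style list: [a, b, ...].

Old toposort: [2, 5, 0, 1, 3, 4]
Added edge: 4->1
Position of 4 (5) > position of 1 (3). Must reorder: 4 must now come before 1.
Run Kahn's algorithm (break ties by smallest node id):
  initial in-degrees: [1, 3, 0, 1, 2, 0]
  ready (indeg=0): [2, 5]
  pop 2: no out-edges | ready=[5] | order so far=[2]
  pop 5: indeg[0]->0; indeg[1]->2; indeg[3]->0; indeg[4]->1 | ready=[0, 3] | order so far=[2, 5]
  pop 0: indeg[1]->1; indeg[4]->0 | ready=[3, 4] | order so far=[2, 5, 0]
  pop 3: no out-edges | ready=[4] | order so far=[2, 5, 0, 3]
  pop 4: indeg[1]->0 | ready=[1] | order so far=[2, 5, 0, 3, 4]
  pop 1: no out-edges | ready=[] | order so far=[2, 5, 0, 3, 4, 1]
  Result: [2, 5, 0, 3, 4, 1]

Answer: [2, 5, 0, 3, 4, 1]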